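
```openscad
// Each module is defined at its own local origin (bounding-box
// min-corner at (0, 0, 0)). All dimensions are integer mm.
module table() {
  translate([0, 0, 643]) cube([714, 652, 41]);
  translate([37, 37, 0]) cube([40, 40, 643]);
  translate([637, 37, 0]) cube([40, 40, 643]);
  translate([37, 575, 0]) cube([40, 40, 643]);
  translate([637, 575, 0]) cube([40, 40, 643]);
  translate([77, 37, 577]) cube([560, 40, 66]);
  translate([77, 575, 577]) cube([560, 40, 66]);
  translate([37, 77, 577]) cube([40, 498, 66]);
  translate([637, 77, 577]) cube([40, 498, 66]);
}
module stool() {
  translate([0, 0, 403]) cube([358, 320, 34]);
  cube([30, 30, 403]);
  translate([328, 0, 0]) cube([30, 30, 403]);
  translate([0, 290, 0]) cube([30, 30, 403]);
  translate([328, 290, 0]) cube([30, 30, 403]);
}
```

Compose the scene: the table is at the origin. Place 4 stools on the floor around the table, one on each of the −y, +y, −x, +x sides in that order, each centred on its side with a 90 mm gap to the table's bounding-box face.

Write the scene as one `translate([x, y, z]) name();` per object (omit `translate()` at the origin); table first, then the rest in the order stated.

table();
translate([178, -410, 0]) stool();
translate([178, 742, 0]) stool();
translate([-448, 166, 0]) stool();
translate([804, 166, 0]) stool();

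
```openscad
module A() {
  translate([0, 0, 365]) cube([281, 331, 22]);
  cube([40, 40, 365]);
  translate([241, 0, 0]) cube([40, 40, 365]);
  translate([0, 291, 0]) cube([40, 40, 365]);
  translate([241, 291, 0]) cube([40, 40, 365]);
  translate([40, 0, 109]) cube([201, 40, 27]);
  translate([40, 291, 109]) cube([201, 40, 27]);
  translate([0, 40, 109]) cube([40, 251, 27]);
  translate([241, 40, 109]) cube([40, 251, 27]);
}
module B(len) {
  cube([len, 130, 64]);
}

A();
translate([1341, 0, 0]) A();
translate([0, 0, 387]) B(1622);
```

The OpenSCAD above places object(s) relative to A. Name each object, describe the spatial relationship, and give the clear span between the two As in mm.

Second stool starts at x = 1341; first ends at x = 281; clear span = 1341 − 281 = 1060 mm.

A is a stool. B is a beam. A beam spans the tops of two stools. The clear span between the two stools is 1060 mm.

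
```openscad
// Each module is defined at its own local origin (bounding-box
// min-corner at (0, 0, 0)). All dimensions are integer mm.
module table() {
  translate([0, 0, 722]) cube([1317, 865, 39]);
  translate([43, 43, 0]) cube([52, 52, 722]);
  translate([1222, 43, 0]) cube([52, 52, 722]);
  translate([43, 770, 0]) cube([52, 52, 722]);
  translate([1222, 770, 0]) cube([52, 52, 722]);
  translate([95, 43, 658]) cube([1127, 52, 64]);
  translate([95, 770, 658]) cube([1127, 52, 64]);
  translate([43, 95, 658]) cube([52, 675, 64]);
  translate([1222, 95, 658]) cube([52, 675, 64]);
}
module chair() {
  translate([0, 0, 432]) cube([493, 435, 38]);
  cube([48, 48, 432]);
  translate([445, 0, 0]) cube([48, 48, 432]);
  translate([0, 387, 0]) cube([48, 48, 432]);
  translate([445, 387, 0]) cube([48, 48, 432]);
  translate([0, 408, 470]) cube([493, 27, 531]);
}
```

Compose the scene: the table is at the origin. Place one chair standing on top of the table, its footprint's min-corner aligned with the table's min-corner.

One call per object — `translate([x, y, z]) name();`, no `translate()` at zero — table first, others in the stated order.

table();
translate([0, 0, 761]) chair();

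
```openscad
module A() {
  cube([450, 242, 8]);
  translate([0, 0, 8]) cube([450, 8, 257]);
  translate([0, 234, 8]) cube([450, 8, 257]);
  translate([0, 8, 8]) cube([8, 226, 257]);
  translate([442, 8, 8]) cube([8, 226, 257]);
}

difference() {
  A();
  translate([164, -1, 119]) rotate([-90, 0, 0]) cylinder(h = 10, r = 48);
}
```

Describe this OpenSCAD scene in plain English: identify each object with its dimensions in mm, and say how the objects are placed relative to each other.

A is an open-topped rectangular box: outside dimensions 450×242×265 mm, with a uniform wall and base thickness of 8 mm. The base is a full 450×242 slab on the floor; four walls sit on top of the base. The front and back walls (the −y and +y sides) span the full width; the two side walls fit between them.

The open box has a circular hole of radius 48 mm through its front wall, centred at (x = 164, z = 119).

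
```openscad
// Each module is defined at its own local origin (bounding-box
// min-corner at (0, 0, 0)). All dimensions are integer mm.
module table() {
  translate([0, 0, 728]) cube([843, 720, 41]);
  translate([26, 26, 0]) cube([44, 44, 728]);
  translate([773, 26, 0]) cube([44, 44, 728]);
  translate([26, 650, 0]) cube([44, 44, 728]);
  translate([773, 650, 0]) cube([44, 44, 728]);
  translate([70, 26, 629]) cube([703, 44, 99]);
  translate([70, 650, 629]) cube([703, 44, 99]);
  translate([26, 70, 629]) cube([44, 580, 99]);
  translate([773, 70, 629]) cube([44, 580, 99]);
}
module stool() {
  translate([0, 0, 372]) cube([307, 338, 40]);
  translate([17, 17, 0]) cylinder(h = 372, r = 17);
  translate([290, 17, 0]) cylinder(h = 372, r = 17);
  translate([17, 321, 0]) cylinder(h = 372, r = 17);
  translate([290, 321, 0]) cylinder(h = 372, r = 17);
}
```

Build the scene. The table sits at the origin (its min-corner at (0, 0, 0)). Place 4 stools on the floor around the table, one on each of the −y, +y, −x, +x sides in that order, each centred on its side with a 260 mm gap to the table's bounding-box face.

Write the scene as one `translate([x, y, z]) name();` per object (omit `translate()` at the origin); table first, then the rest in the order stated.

table();
translate([268, -598, 0]) stool();
translate([268, 980, 0]) stool();
translate([-567, 191, 0]) stool();
translate([1103, 191, 0]) stool();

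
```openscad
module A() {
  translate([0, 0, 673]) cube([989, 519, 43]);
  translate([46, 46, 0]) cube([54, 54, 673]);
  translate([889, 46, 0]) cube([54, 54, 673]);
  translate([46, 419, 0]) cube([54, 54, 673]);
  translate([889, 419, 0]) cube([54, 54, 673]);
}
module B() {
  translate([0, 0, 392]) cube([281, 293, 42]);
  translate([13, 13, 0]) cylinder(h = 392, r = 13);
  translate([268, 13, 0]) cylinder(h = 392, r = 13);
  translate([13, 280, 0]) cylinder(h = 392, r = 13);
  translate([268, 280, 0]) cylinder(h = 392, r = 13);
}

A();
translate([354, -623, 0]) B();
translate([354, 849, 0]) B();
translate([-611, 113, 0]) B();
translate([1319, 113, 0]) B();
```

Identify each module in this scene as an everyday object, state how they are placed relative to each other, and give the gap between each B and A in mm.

Each stool's nearest face is 330 mm from the table's bounding box.

A is a table. B is a stool. Four stools sit around the table at the −y, +y, −x, +x sides. The gap between each stool and the table is 330 mm.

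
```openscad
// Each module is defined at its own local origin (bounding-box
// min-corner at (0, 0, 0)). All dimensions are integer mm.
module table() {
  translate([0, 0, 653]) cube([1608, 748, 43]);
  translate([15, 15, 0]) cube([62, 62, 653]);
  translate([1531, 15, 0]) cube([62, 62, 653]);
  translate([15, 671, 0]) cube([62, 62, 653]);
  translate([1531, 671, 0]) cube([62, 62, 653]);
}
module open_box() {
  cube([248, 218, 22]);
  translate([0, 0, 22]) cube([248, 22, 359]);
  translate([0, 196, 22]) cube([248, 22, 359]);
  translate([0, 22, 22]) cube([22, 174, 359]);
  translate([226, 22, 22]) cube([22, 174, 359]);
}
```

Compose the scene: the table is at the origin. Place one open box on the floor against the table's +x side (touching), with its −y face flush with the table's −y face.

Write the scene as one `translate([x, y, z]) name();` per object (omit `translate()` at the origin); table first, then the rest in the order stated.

table();
translate([1608, 0, 0]) open_box();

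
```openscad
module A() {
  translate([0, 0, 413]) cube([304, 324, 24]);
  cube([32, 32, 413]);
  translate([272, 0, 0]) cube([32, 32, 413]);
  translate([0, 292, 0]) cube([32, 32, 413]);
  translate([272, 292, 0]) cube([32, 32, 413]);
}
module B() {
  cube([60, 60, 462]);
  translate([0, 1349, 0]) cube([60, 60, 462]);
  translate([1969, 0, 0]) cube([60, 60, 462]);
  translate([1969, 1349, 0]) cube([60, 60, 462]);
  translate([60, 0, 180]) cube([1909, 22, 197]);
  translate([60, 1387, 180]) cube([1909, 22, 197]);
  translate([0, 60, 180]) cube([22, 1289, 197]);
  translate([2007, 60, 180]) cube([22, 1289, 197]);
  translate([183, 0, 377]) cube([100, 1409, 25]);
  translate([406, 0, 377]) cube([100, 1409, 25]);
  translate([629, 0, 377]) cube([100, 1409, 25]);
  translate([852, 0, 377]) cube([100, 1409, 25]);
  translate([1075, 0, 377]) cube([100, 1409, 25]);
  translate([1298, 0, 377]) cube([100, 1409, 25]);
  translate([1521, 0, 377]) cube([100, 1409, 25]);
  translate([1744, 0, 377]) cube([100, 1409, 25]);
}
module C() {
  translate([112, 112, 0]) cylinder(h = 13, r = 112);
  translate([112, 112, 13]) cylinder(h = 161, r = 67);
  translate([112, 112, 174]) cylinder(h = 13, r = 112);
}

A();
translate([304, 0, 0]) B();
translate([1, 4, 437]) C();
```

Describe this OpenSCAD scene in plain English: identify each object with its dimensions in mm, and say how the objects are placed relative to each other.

A is a four-legged stool. The seat is 304×324 mm, 24 mm thick, top at z = 437 mm. It stands on four square legs, each 32×32 mm in cross-section, from z = 0 to the seat underside, each flush with a corner of the seat.

B is a bed frame 2029 mm long (x) by 1409 mm wide (y). Four 60×60 mm corner posts, 462 mm tall, at the corners of the footprint. Four rails of 22 mm thickness and 197 mm height run between adjacent posts with their undersides at z = 180 mm, their outer faces flush with the outside of the frame (the two x-running rails run between the posts' inner faces; the two y-running rails run between the posts' inner faces). 8 slats, each 100 mm wide (x) and 25 mm thick, lie across the top of the two x-running rails, running the full 1409 mm width of the frame in y; the slats are evenly spaced along x between the inner faces of the end posts with equal gaps (rounded down to the nearest mm) at the −x end and between each pair — any rounding remainder accumulates at the +x end.

C is a spool: two coaxial disc flanges of radius 112 mm and thickness 13 mm, joined by a core cylinder of radius 67 mm and height 161 mm. The lower flange rests on z = 0 and the three cylinders share a vertical axis.

The bed frame is against the stool's +x side, with their −y faces flush. The spool is on top of the stool.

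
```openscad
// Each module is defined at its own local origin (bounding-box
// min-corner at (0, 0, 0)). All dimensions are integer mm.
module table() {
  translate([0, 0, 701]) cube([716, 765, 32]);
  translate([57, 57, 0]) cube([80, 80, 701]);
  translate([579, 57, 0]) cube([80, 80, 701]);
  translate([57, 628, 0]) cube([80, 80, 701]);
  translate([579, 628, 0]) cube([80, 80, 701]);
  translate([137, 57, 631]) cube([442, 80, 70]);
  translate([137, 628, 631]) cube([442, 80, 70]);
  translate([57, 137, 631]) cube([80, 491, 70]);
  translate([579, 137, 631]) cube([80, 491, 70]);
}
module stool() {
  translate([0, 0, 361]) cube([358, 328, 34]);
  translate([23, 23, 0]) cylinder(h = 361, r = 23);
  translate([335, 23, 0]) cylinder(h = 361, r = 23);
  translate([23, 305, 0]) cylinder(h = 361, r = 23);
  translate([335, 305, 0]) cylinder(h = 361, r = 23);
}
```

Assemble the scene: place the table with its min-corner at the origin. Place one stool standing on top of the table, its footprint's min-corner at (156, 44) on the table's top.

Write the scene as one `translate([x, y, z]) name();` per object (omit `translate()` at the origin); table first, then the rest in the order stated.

table();
translate([156, 44, 733]) stool();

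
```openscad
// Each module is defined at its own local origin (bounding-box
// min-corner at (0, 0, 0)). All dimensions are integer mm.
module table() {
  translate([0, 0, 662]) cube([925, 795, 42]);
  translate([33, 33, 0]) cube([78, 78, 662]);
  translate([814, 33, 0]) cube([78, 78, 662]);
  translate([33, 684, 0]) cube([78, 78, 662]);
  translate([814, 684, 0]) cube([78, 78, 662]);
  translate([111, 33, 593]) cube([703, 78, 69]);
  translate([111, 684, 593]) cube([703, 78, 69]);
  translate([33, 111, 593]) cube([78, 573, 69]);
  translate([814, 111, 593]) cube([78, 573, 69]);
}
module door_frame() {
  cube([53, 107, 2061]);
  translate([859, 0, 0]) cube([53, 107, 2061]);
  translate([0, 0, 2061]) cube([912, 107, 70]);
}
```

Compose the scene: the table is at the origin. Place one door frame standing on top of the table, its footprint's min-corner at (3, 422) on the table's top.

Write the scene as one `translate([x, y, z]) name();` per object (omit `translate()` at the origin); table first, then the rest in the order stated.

table();
translate([3, 422, 704]) door_frame();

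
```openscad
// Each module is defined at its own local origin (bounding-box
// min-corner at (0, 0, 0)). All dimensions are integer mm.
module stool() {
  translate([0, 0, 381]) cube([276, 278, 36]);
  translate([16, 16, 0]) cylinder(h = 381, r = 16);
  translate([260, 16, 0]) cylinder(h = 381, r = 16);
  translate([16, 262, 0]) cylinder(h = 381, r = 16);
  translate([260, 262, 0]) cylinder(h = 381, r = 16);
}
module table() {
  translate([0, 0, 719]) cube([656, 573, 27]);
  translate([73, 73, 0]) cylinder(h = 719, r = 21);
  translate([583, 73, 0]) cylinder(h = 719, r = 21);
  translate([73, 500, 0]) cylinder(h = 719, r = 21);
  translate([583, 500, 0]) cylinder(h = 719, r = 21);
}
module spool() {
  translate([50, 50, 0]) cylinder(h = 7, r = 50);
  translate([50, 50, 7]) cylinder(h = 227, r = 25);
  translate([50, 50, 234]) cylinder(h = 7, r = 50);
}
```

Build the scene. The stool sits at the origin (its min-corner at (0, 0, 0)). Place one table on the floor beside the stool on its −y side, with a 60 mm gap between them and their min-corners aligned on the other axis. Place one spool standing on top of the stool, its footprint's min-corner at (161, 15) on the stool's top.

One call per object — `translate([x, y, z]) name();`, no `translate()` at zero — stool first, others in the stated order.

stool();
translate([0, -633, 0]) table();
translate([161, 15, 417]) spool();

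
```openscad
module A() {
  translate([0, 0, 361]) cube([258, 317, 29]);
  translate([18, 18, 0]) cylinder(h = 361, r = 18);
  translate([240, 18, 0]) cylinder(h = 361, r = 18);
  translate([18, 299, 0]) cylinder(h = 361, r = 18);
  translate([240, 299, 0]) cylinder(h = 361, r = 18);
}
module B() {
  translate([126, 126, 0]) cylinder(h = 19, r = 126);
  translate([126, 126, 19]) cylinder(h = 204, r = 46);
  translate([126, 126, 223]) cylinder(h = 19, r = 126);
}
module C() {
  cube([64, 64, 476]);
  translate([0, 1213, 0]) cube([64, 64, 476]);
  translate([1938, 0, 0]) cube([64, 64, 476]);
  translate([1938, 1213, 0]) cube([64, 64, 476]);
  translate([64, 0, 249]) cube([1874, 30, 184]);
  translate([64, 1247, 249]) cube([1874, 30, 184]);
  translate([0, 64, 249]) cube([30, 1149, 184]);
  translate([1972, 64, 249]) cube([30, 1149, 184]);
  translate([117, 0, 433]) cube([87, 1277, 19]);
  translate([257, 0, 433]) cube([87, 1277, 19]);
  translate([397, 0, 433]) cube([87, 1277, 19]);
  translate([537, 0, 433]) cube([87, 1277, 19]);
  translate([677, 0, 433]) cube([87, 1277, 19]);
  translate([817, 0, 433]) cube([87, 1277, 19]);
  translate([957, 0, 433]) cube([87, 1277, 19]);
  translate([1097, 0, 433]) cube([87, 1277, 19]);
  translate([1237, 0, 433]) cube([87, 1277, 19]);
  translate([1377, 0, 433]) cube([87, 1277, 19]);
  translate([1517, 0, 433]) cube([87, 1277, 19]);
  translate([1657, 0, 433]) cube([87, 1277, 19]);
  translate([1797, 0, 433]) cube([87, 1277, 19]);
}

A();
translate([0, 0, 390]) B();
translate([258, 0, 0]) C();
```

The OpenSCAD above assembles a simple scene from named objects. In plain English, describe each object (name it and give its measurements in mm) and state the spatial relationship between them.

A is a simple wooden stool: a rectangular seat 258 mm (x) by 317 mm (y), 29 mm thick, top face at z = 390 mm, on four round legs, each 36 mm in diameter. The legs rest on z = 0, each leg's axis is inset half a diameter from the nearest pair of seat edges (so the leg's bounding box is flush with the corner).

B is a spool: two coaxial disc flanges of radius 126 mm and thickness 19 mm, joined by a core cylinder of radius 46 mm and height 204 mm. The lower flange rests on z = 0 and the three cylinders share a vertical axis.

C is a bed frame 2002 mm long (x) by 1277 mm wide (y). Four 64×64 mm corner posts, 476 mm tall, at the corners of the footprint. Four rails of 30 mm thickness and 184 mm height run between adjacent posts with their undersides at z = 249 mm, their outer faces flush with the outside of the frame (the two x-running rails run between the posts' inner faces; the two y-running rails run between the posts' inner faces). 13 slats, each 87 mm wide (x) and 19 mm thick, lie across the top of the two x-running rails, running the full 1277 mm width of the frame in y; the slats are evenly spaced along x between the inner faces of the end posts with equal gaps (rounded down to the nearest mm) at the −x end and between each pair — any rounding remainder accumulates at the +x end.

The spool is on top of the stool. The bed frame is against the stool's +x side, with their −y faces flush.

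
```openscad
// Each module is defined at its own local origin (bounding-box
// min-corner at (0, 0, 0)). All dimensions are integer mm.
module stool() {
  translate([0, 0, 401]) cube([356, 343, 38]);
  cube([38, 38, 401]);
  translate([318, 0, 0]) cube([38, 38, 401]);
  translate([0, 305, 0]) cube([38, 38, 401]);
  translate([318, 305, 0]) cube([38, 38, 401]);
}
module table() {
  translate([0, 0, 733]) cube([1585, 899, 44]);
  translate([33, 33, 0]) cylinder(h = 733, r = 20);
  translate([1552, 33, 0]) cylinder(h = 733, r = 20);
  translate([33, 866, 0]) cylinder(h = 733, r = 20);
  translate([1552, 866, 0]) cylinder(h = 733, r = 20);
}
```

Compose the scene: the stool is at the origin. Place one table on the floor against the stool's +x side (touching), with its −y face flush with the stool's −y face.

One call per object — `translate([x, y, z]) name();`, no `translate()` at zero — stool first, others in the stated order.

stool();
translate([356, 0, 0]) table();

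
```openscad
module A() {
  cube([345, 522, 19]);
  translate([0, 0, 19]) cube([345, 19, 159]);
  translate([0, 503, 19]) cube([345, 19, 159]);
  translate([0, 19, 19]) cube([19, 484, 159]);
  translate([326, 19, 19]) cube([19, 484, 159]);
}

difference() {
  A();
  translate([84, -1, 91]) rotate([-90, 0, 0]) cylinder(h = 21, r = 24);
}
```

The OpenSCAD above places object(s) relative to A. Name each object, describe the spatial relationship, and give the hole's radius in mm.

The subtracted cylinder has r = 24 mm.

A is an open box. The open box has a circular hole through its front wall. The hole's radius is 24 mm.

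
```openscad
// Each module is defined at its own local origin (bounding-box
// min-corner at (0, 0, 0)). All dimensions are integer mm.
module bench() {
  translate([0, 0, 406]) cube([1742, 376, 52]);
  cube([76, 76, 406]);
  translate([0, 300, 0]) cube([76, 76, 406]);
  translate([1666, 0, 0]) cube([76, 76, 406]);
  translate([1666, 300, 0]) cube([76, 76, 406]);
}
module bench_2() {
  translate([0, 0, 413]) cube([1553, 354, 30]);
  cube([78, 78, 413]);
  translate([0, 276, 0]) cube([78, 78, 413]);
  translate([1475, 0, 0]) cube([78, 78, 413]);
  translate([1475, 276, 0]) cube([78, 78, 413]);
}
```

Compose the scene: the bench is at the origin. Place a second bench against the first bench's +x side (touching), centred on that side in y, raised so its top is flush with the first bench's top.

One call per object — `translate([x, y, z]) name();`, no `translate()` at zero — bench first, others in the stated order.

bench();
translate([1742, 11, 15]) bench_2();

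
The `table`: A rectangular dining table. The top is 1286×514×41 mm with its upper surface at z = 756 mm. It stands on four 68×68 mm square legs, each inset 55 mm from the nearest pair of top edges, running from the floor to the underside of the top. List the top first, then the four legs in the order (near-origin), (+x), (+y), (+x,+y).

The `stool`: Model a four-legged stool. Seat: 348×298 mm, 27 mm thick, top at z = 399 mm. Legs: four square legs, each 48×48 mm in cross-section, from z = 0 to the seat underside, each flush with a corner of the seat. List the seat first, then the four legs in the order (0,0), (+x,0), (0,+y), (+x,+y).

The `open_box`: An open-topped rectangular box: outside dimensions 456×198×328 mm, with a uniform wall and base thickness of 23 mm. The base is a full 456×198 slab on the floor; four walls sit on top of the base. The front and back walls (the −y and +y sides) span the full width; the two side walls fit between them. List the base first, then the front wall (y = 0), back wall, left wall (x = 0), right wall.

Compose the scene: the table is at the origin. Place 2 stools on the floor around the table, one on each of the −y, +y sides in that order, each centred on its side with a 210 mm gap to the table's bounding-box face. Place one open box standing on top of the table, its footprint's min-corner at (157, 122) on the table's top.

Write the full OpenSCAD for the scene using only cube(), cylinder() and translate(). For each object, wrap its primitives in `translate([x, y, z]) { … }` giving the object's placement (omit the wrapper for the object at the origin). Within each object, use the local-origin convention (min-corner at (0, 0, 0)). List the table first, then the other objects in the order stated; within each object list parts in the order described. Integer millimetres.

translate([0, 0, 715]) cube([1286, 514, 41]);
translate([55, 55, 0]) cube([68, 68, 715]);
translate([1163, 55, 0]) cube([68, 68, 715]);
translate([55, 391, 0]) cube([68, 68, 715]);
translate([1163, 391, 0]) cube([68, 68, 715]);
translate([469, -508, 0]) {
  translate([0, 0, 372]) cube([348, 298, 27]);
  cube([48, 48, 372]);
  translate([300, 0, 0]) cube([48, 48, 372]);
  translate([0, 250, 0]) cube([48, 48, 372]);
  translate([300, 250, 0]) cube([48, 48, 372]);
}
translate([469, 724, 0]) {
  translate([0, 0, 372]) cube([348, 298, 27]);
  cube([48, 48, 372]);
  translate([300, 0, 0]) cube([48, 48, 372]);
  translate([0, 250, 0]) cube([48, 48, 372]);
  translate([300, 250, 0]) cube([48, 48, 372]);
}
translate([157, 122, 756]) {
  cube([456, 198, 23]);
  translate([0, 0, 23]) cube([456, 23, 305]);
  translate([0, 175, 23]) cube([456, 23, 305]);
  translate([0, 23, 23]) cube([23, 152, 305]);
  translate([433, 23, 23]) cube([23, 152, 305]);
}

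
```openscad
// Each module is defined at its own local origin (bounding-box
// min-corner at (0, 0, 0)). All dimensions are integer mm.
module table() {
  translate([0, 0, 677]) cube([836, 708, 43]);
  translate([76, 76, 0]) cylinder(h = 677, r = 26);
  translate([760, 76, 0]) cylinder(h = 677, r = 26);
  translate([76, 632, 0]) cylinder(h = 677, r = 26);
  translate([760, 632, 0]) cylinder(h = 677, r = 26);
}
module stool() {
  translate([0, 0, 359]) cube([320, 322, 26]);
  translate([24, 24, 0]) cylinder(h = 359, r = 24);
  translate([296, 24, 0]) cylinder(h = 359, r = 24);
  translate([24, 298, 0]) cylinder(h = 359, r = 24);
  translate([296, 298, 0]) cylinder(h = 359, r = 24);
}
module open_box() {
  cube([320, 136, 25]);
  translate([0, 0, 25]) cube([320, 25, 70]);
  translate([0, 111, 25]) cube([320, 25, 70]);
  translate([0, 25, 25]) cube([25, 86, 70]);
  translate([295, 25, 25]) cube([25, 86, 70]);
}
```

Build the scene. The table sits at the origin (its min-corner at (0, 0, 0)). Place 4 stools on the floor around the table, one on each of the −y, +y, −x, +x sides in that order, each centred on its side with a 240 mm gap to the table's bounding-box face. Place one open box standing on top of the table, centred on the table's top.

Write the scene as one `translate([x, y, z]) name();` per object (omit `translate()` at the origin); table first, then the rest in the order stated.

table();
translate([258, -562, 0]) stool();
translate([258, 948, 0]) stool();
translate([-560, 193, 0]) stool();
translate([1076, 193, 0]) stool();
translate([258, 286, 720]) open_box();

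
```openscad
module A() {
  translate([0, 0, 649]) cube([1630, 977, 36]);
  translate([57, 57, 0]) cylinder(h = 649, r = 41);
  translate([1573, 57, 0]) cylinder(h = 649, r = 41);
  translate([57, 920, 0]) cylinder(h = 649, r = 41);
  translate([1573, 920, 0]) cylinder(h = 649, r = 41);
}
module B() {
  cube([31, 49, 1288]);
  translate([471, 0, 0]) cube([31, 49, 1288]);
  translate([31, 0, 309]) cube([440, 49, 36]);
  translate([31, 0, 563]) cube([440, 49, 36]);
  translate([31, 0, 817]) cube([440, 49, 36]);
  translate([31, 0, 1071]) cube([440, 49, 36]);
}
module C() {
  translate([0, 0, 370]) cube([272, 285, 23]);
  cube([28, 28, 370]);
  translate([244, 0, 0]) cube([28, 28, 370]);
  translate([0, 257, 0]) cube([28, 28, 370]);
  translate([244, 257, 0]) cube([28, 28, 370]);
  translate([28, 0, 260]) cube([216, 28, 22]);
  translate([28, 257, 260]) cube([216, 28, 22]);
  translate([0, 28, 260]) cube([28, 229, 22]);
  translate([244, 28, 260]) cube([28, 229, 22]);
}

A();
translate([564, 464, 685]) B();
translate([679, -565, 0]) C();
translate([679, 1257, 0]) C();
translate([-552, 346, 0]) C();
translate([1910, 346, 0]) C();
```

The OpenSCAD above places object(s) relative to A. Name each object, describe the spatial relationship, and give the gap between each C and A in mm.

A is a table. B is a ladder. C is a stool. The ladder is on top of the table, centred. Four stools sit around the table at the −y, +y, −x, +x sides. The gap between each stool and the table is 280 mm.

Each stool's nearest face is 280 mm from the table's bounding box.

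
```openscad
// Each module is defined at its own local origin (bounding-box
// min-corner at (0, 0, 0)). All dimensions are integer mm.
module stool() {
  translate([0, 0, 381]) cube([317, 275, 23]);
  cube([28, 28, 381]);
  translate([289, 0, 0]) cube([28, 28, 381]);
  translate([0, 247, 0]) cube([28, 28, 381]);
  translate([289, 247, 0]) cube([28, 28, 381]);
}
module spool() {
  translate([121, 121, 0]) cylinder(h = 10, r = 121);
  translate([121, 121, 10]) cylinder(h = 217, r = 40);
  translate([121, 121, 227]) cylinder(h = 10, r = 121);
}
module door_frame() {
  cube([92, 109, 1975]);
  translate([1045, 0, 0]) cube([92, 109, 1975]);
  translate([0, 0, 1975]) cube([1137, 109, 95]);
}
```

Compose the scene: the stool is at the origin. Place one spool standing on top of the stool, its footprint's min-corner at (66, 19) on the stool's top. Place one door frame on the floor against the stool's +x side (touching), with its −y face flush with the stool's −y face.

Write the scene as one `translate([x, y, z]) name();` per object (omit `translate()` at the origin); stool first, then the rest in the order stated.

stool();
translate([66, 19, 404]) spool();
translate([317, 0, 0]) door_frame();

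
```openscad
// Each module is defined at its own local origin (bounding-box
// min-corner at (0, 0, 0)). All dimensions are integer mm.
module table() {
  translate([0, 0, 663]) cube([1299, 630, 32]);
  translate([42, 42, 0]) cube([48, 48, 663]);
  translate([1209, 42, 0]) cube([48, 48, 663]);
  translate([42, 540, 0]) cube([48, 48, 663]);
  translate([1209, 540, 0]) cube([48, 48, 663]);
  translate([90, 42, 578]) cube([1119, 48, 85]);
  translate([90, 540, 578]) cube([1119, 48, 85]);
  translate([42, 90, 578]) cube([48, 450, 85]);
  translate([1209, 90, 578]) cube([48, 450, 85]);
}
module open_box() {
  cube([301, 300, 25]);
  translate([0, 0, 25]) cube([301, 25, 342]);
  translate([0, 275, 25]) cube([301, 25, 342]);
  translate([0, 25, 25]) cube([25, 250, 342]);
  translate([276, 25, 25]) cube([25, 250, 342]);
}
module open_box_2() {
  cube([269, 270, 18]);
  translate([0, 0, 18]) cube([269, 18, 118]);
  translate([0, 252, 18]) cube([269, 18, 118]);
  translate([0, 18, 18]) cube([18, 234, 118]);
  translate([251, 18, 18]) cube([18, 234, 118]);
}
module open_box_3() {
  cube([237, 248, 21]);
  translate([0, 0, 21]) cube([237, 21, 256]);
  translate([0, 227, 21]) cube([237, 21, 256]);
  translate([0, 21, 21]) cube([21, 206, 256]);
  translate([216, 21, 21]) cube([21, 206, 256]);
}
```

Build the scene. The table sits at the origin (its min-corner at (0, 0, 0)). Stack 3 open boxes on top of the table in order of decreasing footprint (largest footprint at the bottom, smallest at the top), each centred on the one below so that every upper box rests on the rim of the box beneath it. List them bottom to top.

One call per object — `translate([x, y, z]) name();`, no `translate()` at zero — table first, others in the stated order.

table();
translate([499, 165, 695]) open_box();
translate([515, 180, 1062]) open_box_2();
translate([531, 191, 1198]) open_box_3();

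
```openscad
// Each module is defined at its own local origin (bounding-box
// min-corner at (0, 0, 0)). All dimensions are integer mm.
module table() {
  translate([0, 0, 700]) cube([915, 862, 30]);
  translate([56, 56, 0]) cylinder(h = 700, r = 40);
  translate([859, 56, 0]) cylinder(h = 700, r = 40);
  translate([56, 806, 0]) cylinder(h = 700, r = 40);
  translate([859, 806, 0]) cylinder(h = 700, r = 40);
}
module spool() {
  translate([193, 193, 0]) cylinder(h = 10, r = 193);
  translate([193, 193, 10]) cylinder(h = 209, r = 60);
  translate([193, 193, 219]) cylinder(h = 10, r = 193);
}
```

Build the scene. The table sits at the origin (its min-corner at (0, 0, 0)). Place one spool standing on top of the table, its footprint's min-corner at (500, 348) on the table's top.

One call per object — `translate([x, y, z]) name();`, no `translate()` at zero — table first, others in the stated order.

table();
translate([500, 348, 730]) spool();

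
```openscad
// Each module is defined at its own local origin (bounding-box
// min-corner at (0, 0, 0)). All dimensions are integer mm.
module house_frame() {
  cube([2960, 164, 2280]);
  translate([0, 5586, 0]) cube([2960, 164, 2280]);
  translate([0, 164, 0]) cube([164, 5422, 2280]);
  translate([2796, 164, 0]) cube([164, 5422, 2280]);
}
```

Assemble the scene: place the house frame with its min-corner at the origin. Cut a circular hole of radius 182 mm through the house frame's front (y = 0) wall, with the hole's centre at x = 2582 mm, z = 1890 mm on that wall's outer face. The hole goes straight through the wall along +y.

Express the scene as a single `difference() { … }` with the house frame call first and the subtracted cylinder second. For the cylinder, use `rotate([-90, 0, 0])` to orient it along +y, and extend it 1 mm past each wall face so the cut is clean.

difference() {
  house_frame();
  translate([2582, -1, 1890]) rotate([-90, 0, 0]) cylinder(h = 166, r = 182);
}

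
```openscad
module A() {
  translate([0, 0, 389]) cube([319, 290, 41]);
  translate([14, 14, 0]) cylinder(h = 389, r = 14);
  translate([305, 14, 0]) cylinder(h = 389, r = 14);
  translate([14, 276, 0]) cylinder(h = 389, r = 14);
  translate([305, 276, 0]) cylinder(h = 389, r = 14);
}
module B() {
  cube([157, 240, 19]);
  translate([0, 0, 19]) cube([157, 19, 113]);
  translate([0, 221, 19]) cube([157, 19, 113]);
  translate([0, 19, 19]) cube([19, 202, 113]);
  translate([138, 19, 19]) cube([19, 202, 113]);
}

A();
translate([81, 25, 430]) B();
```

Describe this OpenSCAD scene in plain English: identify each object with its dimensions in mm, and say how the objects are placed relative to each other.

A is a four-legged stool. The seat is a 319×290×41 mm slab whose top surface is at z = 430 mm; four round legs, each 28 mm in diameter, run from the floor (z = 0) to the underside of the seat, each leg's axis is inset half a diameter from the nearest pair of seat edges (so the leg's bounding box is flush with the corner).

B is an open storage box with external size 157×240×132 mm and wall thickness 19 mm (the base is also 19 mm thick). The base covers the whole footprint; the four walls stand on the base, with the y-facing walls full-width and the x-facing walls fitting between their inner faces.

The open box is on top of the stool, centred.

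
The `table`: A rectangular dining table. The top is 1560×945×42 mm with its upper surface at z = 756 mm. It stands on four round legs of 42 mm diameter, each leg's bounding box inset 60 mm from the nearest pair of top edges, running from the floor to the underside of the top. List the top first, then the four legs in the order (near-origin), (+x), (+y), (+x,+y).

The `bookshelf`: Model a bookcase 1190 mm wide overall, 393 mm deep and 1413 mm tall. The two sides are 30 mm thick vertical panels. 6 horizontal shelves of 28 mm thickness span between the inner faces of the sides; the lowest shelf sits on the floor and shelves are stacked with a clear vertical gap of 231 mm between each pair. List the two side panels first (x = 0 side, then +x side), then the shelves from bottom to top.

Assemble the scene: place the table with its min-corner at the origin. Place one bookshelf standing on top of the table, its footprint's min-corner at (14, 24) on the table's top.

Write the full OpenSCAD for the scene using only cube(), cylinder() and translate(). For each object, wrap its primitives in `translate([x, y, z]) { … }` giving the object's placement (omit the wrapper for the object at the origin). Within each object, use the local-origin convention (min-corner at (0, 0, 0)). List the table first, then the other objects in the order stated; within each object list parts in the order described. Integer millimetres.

translate([0, 0, 714]) cube([1560, 945, 42]);
translate([81, 81, 0]) cylinder(h = 714, r = 21);
translate([1479, 81, 0]) cylinder(h = 714, r = 21);
translate([81, 864, 0]) cylinder(h = 714, r = 21);
translate([1479, 864, 0]) cylinder(h = 714, r = 21);
translate([14, 24, 756]) {
  cube([30, 393, 1413]);
  translate([1160, 0, 0]) cube([30, 393, 1413]);
  translate([30, 0, 0]) cube([1130, 393, 28]);
  translate([30, 0, 259]) cube([1130, 393, 28]);
  translate([30, 0, 518]) cube([1130, 393, 28]);
  translate([30, 0, 777]) cube([1130, 393, 28]);
  translate([30, 0, 1036]) cube([1130, 393, 28]);
  translate([30, 0, 1295]) cube([1130, 393, 28]);
}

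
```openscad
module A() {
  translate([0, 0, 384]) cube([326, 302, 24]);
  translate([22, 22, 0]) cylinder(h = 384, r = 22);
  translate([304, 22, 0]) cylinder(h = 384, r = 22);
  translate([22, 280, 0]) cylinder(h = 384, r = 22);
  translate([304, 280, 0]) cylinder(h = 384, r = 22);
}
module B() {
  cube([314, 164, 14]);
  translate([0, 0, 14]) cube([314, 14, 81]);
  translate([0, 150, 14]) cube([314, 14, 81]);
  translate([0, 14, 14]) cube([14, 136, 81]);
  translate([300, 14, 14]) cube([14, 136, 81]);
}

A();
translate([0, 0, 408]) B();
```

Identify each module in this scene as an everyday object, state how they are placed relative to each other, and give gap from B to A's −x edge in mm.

A is a stool. B is an open box. The open box is on top of the stool. The gap from the open box to the stool's −x edge is 0 mm.

The open box's min-x is at 0; the stool's min-x is 0; gap = 0 mm.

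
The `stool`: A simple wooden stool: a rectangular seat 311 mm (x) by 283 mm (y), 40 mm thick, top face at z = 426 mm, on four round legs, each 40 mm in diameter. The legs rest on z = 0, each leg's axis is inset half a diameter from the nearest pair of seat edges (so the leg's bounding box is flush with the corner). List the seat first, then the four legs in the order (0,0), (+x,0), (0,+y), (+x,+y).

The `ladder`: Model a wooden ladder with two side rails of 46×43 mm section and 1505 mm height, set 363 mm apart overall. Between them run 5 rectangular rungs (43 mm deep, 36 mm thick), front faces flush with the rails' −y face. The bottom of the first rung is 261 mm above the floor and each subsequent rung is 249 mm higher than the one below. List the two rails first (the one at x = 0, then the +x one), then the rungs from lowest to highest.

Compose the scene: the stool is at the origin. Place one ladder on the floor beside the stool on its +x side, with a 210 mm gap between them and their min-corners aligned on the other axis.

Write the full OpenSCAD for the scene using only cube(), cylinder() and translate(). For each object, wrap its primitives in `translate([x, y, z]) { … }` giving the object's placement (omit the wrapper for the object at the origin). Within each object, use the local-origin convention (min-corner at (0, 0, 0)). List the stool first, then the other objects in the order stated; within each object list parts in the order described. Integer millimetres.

translate([0, 0, 386]) cube([311, 283, 40]);
translate([20, 20, 0]) cylinder(h = 386, r = 20);
translate([291, 20, 0]) cylinder(h = 386, r = 20);
translate([20, 263, 0]) cylinder(h = 386, r = 20);
translate([291, 263, 0]) cylinder(h = 386, r = 20);
translate([521, 0, 0]) {
  cube([46, 43, 1505]);
  translate([317, 0, 0]) cube([46, 43, 1505]);
  translate([46, 0, 261]) cube([271, 43, 36]);
  translate([46, 0, 510]) cube([271, 43, 36]);
  translate([46, 0, 759]) cube([271, 43, 36]);
  translate([46, 0, 1008]) cube([271, 43, 36]);
  translate([46, 0, 1257]) cube([271, 43, 36]);
}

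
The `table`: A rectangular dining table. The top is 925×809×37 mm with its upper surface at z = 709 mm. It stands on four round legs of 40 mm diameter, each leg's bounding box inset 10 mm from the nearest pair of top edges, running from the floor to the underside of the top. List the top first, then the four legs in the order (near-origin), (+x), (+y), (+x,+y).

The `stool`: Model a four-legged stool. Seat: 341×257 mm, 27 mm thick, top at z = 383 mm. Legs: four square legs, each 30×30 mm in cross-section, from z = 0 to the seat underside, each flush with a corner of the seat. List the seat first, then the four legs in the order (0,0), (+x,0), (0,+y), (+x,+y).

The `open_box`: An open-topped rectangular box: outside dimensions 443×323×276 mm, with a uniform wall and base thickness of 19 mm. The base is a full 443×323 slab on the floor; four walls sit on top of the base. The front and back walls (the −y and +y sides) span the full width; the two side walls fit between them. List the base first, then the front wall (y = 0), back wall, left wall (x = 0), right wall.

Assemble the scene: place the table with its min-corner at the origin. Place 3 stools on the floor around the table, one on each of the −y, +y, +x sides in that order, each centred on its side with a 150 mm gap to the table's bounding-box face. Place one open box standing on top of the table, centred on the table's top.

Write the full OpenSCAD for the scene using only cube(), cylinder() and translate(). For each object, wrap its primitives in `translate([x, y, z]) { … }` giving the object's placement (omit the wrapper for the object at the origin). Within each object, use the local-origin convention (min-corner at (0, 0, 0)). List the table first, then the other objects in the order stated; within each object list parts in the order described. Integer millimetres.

translate([0, 0, 672]) cube([925, 809, 37]);
translate([30, 30, 0]) cylinder(h = 672, r = 20);
translate([895, 30, 0]) cylinder(h = 672, r = 20);
translate([30, 779, 0]) cylinder(h = 672, r = 20);
translate([895, 779, 0]) cylinder(h = 672, r = 20);
translate([292, -407, 0]) {
  translate([0, 0, 356]) cube([341, 257, 27]);
  cube([30, 30, 356]);
  translate([311, 0, 0]) cube([30, 30, 356]);
  translate([0, 227, 0]) cube([30, 30, 356]);
  translate([311, 227, 0]) cube([30, 30, 356]);
}
translate([292, 959, 0]) {
  translate([0, 0, 356]) cube([341, 257, 27]);
  cube([30, 30, 356]);
  translate([311, 0, 0]) cube([30, 30, 356]);
  translate([0, 227, 0]) cube([30, 30, 356]);
  translate([311, 227, 0]) cube([30, 30, 356]);
}
translate([1075, 276, 0]) {
  translate([0, 0, 356]) cube([341, 257, 27]);
  cube([30, 30, 356]);
  translate([311, 0, 0]) cube([30, 30, 356]);
  translate([0, 227, 0]) cube([30, 30, 356]);
  translate([311, 227, 0]) cube([30, 30, 356]);
}
translate([241, 243, 709]) {
  cube([443, 323, 19]);
  translate([0, 0, 19]) cube([443, 19, 257]);
  translate([0, 304, 19]) cube([443, 19, 257]);
  translate([0, 19, 19]) cube([19, 285, 257]);
  translate([424, 19, 19]) cube([19, 285, 257]);
}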